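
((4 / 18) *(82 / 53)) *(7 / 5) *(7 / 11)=8036 / 26235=0.31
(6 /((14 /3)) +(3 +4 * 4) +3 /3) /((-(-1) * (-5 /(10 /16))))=-149 /56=-2.66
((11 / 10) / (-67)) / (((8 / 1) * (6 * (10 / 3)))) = -11 / 107200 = -0.00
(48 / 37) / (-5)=-48 / 185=-0.26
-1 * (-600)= 600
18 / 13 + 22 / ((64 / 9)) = 1863 / 416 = 4.48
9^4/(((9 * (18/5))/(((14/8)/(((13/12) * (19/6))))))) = 25515/247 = 103.30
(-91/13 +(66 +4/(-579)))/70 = 34157/40530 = 0.84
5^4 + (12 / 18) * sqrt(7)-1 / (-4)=2 * sqrt(7) / 3 + 2501 / 4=627.01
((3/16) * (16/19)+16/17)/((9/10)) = 3550/2907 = 1.22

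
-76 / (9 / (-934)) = 7887.11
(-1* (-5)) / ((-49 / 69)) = -345 / 49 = -7.04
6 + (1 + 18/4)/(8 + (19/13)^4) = 419989/65238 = 6.44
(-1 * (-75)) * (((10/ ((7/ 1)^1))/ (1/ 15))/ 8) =5625/ 28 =200.89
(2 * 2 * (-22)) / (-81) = 88 / 81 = 1.09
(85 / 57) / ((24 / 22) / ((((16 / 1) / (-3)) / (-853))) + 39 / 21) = 26180 / 3095727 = 0.01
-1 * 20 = -20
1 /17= 0.06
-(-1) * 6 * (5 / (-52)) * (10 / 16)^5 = -46875 / 851968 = -0.06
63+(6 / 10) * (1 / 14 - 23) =3447 / 70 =49.24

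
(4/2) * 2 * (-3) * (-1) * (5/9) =20/3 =6.67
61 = 61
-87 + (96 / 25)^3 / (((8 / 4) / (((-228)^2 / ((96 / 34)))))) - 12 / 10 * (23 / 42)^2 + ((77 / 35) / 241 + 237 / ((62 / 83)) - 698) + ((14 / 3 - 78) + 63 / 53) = 520703.76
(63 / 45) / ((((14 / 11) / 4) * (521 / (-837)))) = -18414 / 2605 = -7.07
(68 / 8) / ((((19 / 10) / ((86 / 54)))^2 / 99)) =17288150 / 29241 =591.23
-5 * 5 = -25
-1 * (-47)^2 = -2209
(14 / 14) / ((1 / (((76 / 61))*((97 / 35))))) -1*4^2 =-26788 / 2135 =-12.55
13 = 13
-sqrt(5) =-2.24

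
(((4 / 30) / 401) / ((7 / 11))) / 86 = 0.00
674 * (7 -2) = 3370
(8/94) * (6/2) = 12/47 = 0.26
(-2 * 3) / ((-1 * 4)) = 3 / 2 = 1.50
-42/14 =-3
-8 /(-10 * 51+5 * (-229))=8 /1655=0.00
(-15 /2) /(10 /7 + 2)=-35 /16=-2.19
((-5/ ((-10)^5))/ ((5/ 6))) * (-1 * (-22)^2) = -363/ 12500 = -0.03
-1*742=-742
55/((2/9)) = 495/2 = 247.50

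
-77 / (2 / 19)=-1463 / 2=-731.50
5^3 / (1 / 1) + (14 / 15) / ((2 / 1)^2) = 3757 / 30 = 125.23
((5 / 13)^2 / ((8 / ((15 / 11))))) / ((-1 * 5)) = -75 / 14872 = -0.01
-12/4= -3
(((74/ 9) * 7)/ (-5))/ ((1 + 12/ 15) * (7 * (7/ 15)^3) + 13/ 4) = -259000/ 101937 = -2.54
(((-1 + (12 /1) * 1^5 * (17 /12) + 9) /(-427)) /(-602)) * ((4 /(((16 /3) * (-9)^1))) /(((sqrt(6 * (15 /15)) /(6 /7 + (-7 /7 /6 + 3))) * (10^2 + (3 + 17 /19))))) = -73625 * sqrt(6) /1534451978304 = -0.00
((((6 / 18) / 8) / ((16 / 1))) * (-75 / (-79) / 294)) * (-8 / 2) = -25 / 743232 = -0.00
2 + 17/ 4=25/ 4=6.25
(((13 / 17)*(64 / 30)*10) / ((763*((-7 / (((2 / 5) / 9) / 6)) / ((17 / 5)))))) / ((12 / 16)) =-3328 / 32446575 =-0.00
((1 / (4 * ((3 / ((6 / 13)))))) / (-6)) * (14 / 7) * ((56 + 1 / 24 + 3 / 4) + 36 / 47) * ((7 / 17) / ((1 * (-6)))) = 454475 / 8974368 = 0.05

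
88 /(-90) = -44 /45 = -0.98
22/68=11/34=0.32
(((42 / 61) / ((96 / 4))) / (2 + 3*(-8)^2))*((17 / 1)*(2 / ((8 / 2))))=119 / 94672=0.00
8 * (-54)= -432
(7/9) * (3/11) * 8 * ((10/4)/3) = 140/99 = 1.41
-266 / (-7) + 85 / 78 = 3049 / 78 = 39.09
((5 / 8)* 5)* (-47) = -1175 / 8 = -146.88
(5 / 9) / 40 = 0.01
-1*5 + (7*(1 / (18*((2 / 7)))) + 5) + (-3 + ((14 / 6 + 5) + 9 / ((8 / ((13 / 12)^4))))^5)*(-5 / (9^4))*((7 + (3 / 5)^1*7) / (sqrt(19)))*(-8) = 49 / 36 + 823573810834876061548492471*sqrt(19) / 4143868578503226443169792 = 867.67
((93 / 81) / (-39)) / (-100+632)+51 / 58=14284099 / 16245684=0.88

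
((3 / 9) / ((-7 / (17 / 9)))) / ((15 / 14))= -34 / 405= -0.08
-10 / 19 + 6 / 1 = 104 / 19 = 5.47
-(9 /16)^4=-6561 /65536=-0.10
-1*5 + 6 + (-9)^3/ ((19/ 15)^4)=-36775304/ 130321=-282.19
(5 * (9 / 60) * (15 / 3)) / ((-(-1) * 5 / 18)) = 27 / 2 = 13.50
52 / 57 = 0.91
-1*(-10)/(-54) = -5/27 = -0.19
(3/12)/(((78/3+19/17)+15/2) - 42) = -17/502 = -0.03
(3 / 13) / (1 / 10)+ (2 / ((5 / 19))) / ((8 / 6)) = 1041 / 130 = 8.01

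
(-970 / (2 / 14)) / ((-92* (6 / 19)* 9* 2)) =64505 / 4968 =12.98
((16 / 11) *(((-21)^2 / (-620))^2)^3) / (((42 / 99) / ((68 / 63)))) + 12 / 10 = 2980682764288251 / 1775007362000000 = 1.68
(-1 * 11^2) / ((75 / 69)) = -2783 / 25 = -111.32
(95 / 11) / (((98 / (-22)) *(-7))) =95 / 343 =0.28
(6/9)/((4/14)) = 7/3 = 2.33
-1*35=-35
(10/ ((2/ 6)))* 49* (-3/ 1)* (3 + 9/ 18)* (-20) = 308700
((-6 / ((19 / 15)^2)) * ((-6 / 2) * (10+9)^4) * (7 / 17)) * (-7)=-71640450 / 17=-4214144.12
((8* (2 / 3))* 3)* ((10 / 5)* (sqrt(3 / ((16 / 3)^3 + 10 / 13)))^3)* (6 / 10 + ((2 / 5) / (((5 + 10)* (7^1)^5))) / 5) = 95568013944* sqrt(695734) / 1504319108670875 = 0.05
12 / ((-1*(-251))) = 12 / 251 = 0.05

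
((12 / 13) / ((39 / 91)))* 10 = 21.54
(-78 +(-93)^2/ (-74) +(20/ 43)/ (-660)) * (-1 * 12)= 40926946/ 17501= 2338.55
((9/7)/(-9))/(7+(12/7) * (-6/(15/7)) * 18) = 5/2779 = 0.00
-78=-78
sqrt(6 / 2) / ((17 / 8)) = 8 * sqrt(3) / 17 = 0.82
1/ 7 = 0.14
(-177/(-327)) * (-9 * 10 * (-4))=21240/109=194.86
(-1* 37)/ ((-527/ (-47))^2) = -81733/ 277729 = -0.29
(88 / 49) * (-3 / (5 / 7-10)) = 264 / 455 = 0.58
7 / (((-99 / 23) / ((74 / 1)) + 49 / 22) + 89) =65527 / 853434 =0.08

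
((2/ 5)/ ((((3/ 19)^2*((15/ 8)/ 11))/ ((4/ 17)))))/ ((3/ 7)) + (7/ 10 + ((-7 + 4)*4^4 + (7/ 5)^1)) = -49174199/ 68850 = -714.22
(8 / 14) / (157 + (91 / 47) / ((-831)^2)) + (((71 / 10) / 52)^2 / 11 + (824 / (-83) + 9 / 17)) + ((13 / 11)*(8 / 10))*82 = 12288864330837104429 / 180362355919345600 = 68.13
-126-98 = -224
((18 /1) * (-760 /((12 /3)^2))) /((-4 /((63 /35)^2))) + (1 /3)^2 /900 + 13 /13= 1404439 /2025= 693.55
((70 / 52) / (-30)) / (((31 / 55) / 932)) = -89705 / 1209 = -74.20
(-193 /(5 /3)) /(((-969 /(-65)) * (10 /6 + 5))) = -7527 /6460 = -1.17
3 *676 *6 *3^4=985608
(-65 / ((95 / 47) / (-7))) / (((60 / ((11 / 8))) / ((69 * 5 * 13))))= 14067053 / 608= 23136.60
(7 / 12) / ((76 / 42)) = 49 / 152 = 0.32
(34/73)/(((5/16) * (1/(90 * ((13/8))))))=15912/73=217.97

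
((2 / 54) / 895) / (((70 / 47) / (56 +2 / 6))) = 7943 / 5074650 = 0.00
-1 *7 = -7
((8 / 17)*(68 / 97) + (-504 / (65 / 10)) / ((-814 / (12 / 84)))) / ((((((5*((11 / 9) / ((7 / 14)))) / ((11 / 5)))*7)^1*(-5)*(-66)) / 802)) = 106042044 / 4939809875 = 0.02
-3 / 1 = -3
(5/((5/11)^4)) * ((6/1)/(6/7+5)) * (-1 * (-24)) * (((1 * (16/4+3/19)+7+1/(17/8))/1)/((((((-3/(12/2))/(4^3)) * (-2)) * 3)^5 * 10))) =1102206496415940608/74491875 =14796331766.60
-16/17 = -0.94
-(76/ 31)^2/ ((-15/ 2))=11552/ 14415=0.80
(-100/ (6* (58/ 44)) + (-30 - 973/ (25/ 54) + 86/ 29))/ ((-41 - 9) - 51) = 4657454/ 219675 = 21.20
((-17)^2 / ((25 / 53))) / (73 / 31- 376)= -474827 / 289575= -1.64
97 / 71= 1.37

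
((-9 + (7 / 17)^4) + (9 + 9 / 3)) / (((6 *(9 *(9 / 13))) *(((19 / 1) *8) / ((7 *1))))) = 5754931 / 1542465828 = 0.00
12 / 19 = 0.63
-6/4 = -3/2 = -1.50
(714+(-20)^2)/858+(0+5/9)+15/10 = 8633/2574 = 3.35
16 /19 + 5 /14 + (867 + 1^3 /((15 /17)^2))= 52038599 /59850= 869.48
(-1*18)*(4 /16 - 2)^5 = 151263 /512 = 295.44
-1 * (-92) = 92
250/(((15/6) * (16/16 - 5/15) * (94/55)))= 4125/47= 87.77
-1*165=-165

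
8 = 8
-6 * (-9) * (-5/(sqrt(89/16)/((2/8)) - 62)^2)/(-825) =18/(55 * (62 - sqrt(89))^2) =0.00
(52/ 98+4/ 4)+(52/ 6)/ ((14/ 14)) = 1499/ 147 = 10.20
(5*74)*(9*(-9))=-29970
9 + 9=18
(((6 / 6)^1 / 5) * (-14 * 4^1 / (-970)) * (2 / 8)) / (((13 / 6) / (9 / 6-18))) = -693 / 31525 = -0.02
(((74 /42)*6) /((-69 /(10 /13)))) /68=-185 /106743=-0.00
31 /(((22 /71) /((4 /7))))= 4402 /77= 57.17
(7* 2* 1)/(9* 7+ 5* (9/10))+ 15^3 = 455653/135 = 3375.21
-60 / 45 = -4 / 3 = -1.33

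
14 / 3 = 4.67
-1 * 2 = -2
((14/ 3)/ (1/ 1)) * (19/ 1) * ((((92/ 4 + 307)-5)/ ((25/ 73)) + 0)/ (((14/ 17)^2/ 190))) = 495041105/ 21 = 23573385.95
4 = 4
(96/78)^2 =1.51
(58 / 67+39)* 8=21368 / 67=318.93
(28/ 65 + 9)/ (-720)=-613/ 46800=-0.01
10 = 10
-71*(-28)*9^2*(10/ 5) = 322056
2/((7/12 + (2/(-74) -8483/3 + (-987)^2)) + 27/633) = 187368/90999197585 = 0.00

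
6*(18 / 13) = 108 / 13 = 8.31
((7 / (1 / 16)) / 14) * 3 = 24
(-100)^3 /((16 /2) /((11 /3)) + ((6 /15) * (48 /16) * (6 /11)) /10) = -444983.82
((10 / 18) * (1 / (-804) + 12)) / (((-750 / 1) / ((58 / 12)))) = -279763 / 6512400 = -0.04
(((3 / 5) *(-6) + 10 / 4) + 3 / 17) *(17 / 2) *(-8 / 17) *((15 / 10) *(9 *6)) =25434 / 85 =299.22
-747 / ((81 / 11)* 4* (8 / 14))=-6391 / 144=-44.38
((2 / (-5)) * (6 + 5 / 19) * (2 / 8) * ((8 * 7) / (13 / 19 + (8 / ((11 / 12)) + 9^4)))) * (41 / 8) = -0.03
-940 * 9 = -8460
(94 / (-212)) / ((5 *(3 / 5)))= -47 / 318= -0.15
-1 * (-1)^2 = -1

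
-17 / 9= -1.89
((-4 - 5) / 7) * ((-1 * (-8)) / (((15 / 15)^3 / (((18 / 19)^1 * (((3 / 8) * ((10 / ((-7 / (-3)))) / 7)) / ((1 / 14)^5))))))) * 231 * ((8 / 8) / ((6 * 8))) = -110020680 / 19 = -5790562.11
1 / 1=1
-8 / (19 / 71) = -568 / 19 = -29.89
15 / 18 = 5 / 6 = 0.83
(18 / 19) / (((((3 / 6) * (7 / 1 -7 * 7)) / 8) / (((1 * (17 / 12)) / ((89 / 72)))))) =-4896 / 11837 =-0.41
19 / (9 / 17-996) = -323 / 16923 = -0.02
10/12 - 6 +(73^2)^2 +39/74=3152204236/111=28398236.36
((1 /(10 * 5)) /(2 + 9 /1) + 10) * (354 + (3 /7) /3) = 13636979 /3850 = 3542.07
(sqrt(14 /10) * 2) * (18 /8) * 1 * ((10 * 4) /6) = 6 * sqrt(35) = 35.50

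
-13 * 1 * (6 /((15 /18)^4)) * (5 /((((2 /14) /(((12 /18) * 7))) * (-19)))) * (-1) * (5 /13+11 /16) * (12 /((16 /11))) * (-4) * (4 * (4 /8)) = 233662968 /2375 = 98384.41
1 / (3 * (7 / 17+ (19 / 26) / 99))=14586 / 18341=0.80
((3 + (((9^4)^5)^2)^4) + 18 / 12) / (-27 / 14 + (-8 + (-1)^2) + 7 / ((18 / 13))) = -60141195300224318425296291451226715271444331482944052745110786626367270346945117865855013288914287658335139302349457389287008375926411011448211448800551093 / 488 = -123240154303738357428885800000000000000000000000000000000000000000000000000000000000000000000000000000000000000000000000000000000000000000000000000000000.00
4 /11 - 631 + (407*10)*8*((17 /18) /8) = 318112 /99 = 3213.25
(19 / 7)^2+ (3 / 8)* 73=13619 / 392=34.74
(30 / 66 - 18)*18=-3474 / 11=-315.82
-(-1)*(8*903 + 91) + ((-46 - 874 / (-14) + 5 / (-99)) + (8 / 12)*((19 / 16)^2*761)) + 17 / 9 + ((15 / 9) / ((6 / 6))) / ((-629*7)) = 64153563701 / 7970688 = 8048.69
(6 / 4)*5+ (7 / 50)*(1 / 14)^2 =10501 / 1400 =7.50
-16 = -16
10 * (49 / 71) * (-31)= -15190 / 71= -213.94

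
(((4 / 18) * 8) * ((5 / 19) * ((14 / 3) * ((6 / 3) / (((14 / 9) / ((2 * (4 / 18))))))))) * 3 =640 / 171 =3.74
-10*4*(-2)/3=80/3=26.67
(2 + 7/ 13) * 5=165/ 13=12.69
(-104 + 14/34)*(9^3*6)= -7702614/17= -453094.94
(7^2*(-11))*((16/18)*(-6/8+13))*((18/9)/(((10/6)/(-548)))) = 57892912/15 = 3859527.47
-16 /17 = -0.94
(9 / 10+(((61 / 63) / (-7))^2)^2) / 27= 340544192659 / 10212172027470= 0.03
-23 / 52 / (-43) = 23 / 2236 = 0.01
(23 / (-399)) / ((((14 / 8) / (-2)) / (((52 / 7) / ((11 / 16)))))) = 153088 / 215061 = 0.71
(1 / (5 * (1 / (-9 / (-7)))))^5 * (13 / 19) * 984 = 755354808 / 997915625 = 0.76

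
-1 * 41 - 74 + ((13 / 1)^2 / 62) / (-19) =-135639 / 1178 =-115.14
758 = 758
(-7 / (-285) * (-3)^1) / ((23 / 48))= -336 / 2185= -0.15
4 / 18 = 2 / 9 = 0.22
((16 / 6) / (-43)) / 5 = -8 / 645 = -0.01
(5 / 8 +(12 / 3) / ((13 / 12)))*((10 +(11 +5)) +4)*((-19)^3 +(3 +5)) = -3549345 / 4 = -887336.25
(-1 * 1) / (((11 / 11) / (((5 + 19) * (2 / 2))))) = -24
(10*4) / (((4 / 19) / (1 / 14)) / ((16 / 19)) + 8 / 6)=240 / 29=8.28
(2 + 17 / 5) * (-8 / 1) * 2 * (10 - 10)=0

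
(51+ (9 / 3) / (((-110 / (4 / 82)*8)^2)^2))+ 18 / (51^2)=1561252256290664960867 / 30608635918051840000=51.01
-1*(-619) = 619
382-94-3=285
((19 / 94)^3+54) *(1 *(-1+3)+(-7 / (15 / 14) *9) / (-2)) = 1408553603 / 830584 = 1695.86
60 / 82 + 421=17291 / 41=421.73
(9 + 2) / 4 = 11 / 4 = 2.75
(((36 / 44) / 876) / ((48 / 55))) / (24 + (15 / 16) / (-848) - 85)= -1060 / 60419399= -0.00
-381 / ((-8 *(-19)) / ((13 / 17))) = -4953 / 2584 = -1.92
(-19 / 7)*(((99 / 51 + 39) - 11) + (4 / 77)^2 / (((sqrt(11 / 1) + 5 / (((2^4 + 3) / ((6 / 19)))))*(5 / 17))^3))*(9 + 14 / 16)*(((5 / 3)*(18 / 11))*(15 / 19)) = -22532566360605998609383436331 / 13040254922046263793361172 - 340823443673585841617412*sqrt(11) / 6711895915759106364230015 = -1728.09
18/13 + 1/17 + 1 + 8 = 2308/221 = 10.44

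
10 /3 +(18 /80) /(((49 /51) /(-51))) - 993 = -5889467 /5880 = -1001.61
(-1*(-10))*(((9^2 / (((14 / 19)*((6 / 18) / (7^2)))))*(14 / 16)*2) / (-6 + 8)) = 141395.62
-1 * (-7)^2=-49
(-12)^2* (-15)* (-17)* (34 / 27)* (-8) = -369920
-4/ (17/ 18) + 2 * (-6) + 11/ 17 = -265/ 17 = -15.59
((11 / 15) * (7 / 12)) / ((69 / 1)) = 77 / 12420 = 0.01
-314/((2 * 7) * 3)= -157/21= -7.48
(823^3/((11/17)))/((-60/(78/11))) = -123194630507/1210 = -101813744.22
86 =86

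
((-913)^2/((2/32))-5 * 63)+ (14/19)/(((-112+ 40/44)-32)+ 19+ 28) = 38263247619/2869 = 13336788.99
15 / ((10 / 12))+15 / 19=357 / 19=18.79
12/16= 3/4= 0.75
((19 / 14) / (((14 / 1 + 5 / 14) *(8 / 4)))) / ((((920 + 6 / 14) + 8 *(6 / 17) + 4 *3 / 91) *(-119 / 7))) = -1729 / 574246950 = -0.00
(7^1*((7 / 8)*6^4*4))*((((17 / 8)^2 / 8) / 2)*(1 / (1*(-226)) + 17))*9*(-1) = -39652060329 / 28928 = -1370715.58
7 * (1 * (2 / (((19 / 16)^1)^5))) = 14680064 / 2476099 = 5.93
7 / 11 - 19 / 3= -188 / 33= -5.70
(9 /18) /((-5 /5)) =-1 /2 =-0.50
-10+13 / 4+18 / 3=-3 / 4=-0.75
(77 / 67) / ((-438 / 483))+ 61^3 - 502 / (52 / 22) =28837096583 / 127166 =226767.35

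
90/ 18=5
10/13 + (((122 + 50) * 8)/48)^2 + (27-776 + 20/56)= 121055/1638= 73.90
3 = 3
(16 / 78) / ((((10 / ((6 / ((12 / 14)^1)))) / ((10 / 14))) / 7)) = 28 / 39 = 0.72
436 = 436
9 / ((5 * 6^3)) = 1 / 120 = 0.01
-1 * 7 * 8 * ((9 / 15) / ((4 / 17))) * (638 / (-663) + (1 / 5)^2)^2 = -3271693166 / 26934375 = -121.47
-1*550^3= -166375000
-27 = -27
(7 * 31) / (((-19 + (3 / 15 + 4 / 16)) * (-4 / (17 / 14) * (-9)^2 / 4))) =5270 / 30051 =0.18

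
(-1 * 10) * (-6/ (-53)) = -60/ 53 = -1.13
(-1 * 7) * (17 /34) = -7 /2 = -3.50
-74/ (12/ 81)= -999/ 2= -499.50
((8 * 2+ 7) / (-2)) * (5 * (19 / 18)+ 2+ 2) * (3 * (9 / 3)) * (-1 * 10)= 19205 / 2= 9602.50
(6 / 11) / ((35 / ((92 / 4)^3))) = 73002 / 385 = 189.62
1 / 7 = 0.14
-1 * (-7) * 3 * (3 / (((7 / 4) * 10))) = 18 / 5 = 3.60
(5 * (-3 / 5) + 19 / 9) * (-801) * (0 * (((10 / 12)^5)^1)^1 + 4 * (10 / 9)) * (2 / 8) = 7120 / 9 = 791.11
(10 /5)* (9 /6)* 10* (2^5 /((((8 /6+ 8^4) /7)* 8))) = 90 /439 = 0.21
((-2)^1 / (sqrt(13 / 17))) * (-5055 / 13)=10110 * sqrt(221) / 169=889.33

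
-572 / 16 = -35.75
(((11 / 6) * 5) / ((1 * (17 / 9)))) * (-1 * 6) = -495 / 17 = -29.12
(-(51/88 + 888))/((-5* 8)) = 15639/704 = 22.21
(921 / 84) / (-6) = -307 / 168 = -1.83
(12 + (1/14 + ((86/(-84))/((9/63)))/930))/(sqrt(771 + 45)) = 0.42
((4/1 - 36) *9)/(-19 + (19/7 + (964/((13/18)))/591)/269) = 694420272/45767875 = 15.17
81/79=1.03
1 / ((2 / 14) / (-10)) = -70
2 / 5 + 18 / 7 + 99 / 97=13553 / 3395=3.99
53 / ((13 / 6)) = 318 / 13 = 24.46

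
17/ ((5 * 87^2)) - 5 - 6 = -416278/ 37845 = -11.00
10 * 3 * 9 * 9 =2430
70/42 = 5/3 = 1.67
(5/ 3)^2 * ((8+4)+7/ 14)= 625/ 18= 34.72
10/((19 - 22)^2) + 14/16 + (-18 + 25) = 647/72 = 8.99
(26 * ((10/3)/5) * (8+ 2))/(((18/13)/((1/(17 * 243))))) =3380/111537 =0.03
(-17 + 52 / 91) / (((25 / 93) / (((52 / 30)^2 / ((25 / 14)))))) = -963976 / 9375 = -102.82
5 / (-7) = -5 / 7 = -0.71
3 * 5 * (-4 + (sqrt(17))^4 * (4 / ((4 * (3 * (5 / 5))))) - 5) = 1310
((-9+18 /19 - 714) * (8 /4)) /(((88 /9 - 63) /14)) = 3457188 /9101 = 379.87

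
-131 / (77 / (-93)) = 12183 / 77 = 158.22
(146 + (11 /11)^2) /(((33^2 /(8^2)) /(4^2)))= 50176 /363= 138.23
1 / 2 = 0.50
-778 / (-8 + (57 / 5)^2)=-19450 / 3049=-6.38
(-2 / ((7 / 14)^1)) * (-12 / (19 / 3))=144 / 19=7.58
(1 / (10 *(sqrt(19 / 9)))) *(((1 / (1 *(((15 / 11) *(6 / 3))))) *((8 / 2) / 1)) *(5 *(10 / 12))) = 11 *sqrt(19) / 114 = 0.42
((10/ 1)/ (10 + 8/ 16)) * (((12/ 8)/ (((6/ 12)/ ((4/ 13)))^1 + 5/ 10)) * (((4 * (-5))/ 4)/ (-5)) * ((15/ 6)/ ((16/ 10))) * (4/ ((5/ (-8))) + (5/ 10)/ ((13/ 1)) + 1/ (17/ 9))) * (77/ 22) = -322225/ 15028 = -21.44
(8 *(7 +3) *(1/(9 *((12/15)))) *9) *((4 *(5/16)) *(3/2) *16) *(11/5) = 6600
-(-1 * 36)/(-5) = -7.20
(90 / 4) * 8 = 180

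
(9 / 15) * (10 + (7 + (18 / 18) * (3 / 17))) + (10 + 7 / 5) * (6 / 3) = 2814 / 85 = 33.11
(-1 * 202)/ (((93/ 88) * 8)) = -2222/ 93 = -23.89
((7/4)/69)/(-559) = -7/154284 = -0.00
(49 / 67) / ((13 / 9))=441 / 871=0.51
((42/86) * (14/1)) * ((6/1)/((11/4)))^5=2341011456/6925193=338.04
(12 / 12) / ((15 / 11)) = 11 / 15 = 0.73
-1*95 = -95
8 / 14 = 4 / 7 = 0.57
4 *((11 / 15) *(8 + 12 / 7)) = 2992 / 105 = 28.50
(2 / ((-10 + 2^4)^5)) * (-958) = -479 / 1944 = -0.25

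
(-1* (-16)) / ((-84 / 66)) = -88 / 7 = -12.57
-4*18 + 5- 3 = -70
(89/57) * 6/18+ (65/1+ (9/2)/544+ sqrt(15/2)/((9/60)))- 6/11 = 10 * sqrt(30)/3+ 132990113/2046528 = 83.24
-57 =-57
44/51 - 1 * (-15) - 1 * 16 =-7/51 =-0.14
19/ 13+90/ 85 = 557/ 221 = 2.52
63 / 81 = 7 / 9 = 0.78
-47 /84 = -0.56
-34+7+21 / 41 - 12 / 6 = -28.49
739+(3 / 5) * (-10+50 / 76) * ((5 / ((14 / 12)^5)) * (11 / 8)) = 230293597 / 319333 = 721.17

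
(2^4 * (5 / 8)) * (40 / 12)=100 / 3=33.33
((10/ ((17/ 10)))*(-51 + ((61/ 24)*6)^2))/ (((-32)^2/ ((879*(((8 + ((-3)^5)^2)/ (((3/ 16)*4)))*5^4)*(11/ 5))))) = 99261073474.66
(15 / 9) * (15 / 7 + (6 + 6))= 165 / 7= 23.57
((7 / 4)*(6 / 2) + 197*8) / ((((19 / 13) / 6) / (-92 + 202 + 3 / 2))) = 55008525 / 76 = 723796.38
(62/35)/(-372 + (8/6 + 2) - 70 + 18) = -0.00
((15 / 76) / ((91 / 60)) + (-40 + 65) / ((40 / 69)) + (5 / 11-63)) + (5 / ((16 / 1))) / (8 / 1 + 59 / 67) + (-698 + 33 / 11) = -527851685 / 739024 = -714.26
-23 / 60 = -0.38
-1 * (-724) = 724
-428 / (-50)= 214 / 25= 8.56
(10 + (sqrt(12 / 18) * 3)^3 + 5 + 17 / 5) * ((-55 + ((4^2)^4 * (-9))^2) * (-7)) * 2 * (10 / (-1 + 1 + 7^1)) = -128024385138928- 41747082110520 * sqrt(6) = -230283434559773.85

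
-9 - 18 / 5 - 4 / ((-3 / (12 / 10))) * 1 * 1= -11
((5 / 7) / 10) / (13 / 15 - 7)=-15 / 1288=-0.01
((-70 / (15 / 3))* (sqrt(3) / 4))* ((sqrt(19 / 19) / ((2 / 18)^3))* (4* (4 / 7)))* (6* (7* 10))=-2449440* sqrt(3)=-4242554.53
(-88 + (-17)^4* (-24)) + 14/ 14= -2004591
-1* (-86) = 86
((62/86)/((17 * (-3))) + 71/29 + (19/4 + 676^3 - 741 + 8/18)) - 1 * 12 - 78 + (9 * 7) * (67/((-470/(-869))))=55403300824816153/179343540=308922756.99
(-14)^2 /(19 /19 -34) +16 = 332 /33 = 10.06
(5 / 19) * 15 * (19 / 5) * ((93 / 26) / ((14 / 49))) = 9765 / 52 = 187.79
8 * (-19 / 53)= -152 / 53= -2.87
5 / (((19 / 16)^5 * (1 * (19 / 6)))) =31457280 / 47045881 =0.67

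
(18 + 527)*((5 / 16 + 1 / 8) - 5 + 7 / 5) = -27577 / 16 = -1723.56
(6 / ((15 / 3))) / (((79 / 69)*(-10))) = -207 / 1975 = -0.10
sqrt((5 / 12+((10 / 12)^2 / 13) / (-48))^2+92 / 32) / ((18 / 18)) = sqrt(1537957201) / 22464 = 1.75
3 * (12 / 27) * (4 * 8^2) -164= 532 / 3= 177.33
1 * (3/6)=1/2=0.50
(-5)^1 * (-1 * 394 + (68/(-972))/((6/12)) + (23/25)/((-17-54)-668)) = 1769467189/897885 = 1970.71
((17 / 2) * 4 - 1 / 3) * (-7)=-235.67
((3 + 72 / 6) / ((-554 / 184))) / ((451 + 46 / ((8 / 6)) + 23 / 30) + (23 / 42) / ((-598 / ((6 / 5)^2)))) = -9418500 / 919296797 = -0.01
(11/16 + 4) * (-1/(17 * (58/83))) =-6225/15776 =-0.39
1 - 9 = -8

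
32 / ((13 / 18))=576 / 13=44.31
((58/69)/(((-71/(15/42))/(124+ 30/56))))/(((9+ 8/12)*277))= -17435/88658836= -0.00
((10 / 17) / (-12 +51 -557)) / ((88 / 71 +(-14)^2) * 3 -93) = -355 / 155905827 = -0.00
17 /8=2.12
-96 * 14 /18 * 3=-224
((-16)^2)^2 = 65536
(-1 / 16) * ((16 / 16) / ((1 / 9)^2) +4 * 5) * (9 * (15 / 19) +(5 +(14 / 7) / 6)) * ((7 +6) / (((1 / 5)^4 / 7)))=-4072761875 / 912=-4465747.67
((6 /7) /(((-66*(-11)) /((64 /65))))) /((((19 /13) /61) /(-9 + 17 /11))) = -320128 /885115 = -0.36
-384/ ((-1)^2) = -384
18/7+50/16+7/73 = 23679/4088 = 5.79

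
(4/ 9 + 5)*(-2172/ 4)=-8869/ 3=-2956.33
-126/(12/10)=-105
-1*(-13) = 13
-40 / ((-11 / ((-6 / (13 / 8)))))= -13.43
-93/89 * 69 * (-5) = 32085/89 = 360.51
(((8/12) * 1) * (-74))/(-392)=37/294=0.13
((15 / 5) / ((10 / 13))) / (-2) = -39 / 20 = -1.95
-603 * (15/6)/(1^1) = -1507.50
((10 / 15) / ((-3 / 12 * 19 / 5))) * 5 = -200 / 57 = -3.51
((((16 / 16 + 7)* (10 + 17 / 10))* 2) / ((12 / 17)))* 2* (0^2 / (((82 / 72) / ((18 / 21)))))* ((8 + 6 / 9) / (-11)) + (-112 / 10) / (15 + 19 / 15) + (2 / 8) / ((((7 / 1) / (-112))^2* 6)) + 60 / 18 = 812 / 61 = 13.31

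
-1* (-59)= 59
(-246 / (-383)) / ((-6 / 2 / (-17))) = 1394 / 383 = 3.64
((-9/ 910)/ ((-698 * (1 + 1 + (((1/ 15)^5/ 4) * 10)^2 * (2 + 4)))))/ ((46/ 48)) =166075312500/ 22464976767917957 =0.00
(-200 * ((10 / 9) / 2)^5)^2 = 390625000000 / 3486784401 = 112.03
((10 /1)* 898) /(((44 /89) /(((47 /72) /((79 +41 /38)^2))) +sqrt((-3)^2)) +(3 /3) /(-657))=4454580145590 /2410640846083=1.85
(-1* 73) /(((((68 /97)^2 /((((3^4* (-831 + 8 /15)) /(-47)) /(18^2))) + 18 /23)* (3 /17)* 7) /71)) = -4693.97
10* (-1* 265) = -2650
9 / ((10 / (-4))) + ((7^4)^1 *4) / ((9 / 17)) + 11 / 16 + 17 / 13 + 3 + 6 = 169867939 / 9360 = 18148.28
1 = 1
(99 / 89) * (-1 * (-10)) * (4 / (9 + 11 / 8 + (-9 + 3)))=6336 / 623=10.17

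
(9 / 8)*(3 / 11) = 27 / 88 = 0.31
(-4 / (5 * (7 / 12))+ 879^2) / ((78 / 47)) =423664063 / 910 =465564.90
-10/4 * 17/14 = -85/28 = -3.04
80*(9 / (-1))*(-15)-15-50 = 10735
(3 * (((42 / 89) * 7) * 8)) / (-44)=-1764 / 979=-1.80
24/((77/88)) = 192/7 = 27.43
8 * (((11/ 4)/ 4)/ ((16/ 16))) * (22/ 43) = 121/ 43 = 2.81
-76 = -76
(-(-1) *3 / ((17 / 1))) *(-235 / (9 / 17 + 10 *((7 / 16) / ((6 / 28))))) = -8460 / 4273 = -1.98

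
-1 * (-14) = 14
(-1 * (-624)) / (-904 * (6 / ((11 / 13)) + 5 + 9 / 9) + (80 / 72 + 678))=-3861 / 69022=-0.06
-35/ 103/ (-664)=35/ 68392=0.00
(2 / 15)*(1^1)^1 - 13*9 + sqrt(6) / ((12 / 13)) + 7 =-1648 / 15 + 13*sqrt(6) / 12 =-107.21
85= 85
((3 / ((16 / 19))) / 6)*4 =19 / 8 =2.38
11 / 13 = 0.85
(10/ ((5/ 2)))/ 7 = 4/ 7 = 0.57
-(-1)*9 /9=1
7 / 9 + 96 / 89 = 1487 / 801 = 1.86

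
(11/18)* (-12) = -22/3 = -7.33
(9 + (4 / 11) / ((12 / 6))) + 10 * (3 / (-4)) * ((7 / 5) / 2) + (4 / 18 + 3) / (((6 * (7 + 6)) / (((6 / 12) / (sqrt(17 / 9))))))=29 * sqrt(17) / 7956 + 173 / 44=3.95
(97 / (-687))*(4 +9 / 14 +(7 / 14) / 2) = -0.69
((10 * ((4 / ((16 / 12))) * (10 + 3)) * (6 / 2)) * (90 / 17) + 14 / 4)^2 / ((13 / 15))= 666037454415 / 15028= 44319766.73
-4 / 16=-1 / 4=-0.25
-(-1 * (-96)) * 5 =-480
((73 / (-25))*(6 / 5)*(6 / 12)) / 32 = -219 / 4000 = -0.05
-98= -98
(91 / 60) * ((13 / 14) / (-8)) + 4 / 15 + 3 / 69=987 / 7360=0.13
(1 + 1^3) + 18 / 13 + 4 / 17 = 3.62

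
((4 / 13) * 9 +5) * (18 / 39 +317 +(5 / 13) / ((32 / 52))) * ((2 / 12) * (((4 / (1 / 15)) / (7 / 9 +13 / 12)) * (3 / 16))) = 451059435 / 181168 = 2489.73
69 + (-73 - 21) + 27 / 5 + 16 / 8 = -88 / 5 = -17.60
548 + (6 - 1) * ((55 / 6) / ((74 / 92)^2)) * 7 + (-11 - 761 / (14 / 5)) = 43762391 / 57498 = 761.11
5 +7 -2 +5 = 15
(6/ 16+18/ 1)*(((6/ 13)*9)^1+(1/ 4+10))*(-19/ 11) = -2091957/ 4576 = -457.16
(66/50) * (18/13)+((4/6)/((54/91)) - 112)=-2870711/26325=-109.05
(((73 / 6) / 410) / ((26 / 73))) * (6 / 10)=5329 / 106600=0.05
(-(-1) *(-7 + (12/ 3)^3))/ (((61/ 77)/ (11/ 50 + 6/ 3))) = 487179/ 3050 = 159.73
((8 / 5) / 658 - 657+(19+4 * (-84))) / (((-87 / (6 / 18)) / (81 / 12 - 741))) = -2740.07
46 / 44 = 1.05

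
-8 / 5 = -1.60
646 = 646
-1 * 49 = -49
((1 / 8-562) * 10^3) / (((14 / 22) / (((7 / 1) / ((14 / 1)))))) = -6180625 / 14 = -441473.21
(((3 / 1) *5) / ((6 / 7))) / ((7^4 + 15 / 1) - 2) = 0.01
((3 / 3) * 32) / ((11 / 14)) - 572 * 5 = -31012 / 11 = -2819.27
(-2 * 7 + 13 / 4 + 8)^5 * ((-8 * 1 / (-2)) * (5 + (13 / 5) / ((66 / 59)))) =-4607.72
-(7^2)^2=-2401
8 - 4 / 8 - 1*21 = -27 / 2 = -13.50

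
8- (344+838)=-1174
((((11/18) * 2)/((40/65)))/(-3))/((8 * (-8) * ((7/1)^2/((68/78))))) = 187/1016064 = 0.00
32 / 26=16 / 13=1.23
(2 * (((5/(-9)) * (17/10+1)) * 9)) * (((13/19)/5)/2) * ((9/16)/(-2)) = 3159/6080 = 0.52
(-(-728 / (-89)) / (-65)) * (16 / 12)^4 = 14336 / 36045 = 0.40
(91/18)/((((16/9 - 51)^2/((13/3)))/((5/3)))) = 0.02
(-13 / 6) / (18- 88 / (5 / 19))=65 / 9492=0.01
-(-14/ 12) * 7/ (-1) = -8.17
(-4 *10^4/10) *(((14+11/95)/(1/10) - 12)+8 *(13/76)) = -9920000/19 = -522105.26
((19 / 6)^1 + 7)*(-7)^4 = 146461 / 6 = 24410.17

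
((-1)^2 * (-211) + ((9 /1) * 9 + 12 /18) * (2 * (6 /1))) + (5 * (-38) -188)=391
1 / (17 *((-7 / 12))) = -12 / 119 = -0.10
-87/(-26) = 87/26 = 3.35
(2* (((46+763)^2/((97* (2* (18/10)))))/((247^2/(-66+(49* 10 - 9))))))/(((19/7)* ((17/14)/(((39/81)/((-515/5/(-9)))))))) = 133088711350/408908181123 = 0.33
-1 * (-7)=7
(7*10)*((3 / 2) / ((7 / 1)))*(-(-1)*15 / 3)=75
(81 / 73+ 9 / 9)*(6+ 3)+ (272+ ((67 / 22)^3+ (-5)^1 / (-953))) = 236481797315 / 740770712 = 319.24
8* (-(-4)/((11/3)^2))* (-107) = -30816/121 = -254.68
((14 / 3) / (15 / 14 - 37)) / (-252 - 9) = 196 / 393849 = 0.00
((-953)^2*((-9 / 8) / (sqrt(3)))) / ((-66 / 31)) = 28154479*sqrt(3) / 176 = 277073.80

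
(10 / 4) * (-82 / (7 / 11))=-2255 / 7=-322.14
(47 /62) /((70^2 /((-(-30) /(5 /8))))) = 282 /37975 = 0.01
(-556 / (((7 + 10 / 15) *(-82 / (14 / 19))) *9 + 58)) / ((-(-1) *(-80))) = -973 / 1066900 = -0.00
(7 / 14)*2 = 1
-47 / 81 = -0.58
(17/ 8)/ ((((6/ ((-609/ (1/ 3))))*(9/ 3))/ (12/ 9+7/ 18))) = -106981/ 288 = -371.46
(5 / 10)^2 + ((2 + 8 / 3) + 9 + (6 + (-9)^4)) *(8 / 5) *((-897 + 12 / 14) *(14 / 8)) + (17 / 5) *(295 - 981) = -330290819 / 20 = -16514540.95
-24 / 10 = -12 / 5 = -2.40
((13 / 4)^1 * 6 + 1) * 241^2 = 2381321 / 2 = 1190660.50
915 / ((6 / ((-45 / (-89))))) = 77.11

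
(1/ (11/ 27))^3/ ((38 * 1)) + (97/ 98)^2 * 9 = 2236015575/ 242875556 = 9.21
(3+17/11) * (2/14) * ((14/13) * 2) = 200/143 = 1.40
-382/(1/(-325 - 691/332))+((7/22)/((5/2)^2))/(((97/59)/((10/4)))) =110652668693/885610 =124945.14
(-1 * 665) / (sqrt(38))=-35 * sqrt(38) / 2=-107.88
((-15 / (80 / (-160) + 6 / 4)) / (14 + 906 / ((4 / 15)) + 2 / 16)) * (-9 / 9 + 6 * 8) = -5640 / 27293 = -0.21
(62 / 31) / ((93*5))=2 / 465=0.00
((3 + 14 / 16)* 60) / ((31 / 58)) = 435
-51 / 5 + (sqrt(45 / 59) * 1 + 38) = 3 * sqrt(295) / 59 + 139 / 5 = 28.67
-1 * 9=-9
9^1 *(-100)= -900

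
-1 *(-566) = 566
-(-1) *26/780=1/30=0.03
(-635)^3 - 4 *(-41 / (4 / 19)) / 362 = -92689329971 / 362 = -256047872.85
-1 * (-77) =77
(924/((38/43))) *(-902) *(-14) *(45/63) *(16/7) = 409580160/19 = 21556850.53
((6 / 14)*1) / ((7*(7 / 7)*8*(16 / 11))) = 33 / 6272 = 0.01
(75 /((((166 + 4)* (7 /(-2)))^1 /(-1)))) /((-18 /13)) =-65 /714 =-0.09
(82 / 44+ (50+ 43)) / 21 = 2087 / 462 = 4.52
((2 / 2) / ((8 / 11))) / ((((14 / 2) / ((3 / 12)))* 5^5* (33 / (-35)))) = -1 / 60000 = -0.00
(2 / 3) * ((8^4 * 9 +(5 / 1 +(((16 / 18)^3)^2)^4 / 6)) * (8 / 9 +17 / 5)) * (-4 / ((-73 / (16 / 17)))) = 43591341076563652421706745758080 / 8018202624530301563974911081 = 5436.55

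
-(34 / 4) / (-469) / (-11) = -17 / 10318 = -0.00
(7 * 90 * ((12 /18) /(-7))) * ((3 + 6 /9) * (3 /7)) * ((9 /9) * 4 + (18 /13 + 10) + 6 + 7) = -243540 /91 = -2676.26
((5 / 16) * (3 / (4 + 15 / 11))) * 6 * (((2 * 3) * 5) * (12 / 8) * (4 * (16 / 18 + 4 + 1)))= 1111.65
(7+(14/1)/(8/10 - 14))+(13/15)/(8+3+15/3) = 15823/2640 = 5.99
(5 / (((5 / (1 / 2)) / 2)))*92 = 92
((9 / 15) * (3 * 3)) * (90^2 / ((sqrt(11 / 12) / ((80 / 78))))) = 1166400 * sqrt(33) / 143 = 46856.35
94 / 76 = 47 / 38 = 1.24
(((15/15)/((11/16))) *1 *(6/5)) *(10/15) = 64/55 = 1.16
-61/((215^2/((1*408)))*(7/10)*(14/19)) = -472872/453005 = -1.04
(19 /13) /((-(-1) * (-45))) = -0.03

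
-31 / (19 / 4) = -124 / 19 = -6.53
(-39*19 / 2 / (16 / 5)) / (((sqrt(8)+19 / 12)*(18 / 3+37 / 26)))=2745405 / 610652 - 866970*sqrt(2) / 152663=-3.54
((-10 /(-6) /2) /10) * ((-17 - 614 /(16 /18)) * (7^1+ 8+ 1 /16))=-682271 /768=-888.37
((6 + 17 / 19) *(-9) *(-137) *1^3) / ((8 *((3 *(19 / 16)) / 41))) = 4414962 / 361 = 12229.81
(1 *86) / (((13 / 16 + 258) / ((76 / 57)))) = 5504 / 12423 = 0.44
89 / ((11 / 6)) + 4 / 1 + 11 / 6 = 3589 / 66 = 54.38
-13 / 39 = -1 / 3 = -0.33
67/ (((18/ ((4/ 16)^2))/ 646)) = 21641/ 144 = 150.28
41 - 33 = 8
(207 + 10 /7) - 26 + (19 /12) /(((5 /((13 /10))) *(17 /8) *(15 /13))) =24445102 /133875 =182.60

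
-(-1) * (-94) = -94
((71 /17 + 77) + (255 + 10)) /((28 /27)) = 158895 /476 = 333.81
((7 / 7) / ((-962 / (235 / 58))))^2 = 55225 / 3113193616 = 0.00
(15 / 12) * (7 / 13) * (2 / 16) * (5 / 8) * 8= 175 / 416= 0.42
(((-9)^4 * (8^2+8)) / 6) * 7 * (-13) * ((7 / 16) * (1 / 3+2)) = -29255499 / 4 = -7313874.75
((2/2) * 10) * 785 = 7850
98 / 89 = 1.10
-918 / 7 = -131.14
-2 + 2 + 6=6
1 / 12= 0.08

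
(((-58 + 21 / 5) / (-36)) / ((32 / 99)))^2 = 8755681 / 409600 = 21.38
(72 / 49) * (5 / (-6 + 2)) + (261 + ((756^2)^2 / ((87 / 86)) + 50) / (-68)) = -229419558286535 / 48314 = -4748510955.14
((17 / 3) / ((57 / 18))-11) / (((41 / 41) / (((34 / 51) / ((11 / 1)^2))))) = -350 / 6897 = -0.05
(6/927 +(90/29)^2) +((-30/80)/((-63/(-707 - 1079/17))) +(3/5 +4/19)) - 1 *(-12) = 209904298223/11751276180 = 17.86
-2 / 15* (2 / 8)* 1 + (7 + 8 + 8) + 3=25.97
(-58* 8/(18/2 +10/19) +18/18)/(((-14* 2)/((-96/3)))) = -69080/1267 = -54.52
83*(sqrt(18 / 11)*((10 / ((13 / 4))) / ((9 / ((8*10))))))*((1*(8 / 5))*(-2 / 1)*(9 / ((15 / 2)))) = -339968*sqrt(22) / 143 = -11150.99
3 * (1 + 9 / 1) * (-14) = -420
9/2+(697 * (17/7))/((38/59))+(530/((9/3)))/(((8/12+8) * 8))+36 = 36948173/13832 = 2671.21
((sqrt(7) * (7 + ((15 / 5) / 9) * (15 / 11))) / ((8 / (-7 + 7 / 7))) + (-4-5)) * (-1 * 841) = 7569 + 103443 * sqrt(7) / 22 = 20009.20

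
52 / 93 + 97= 9073 / 93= 97.56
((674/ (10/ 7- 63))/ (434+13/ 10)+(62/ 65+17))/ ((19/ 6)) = 4372784362/ 772345535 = 5.66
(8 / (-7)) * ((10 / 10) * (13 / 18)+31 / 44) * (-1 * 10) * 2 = 22600 / 693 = 32.61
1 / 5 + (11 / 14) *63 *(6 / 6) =49.70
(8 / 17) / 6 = 4 / 51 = 0.08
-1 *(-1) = 1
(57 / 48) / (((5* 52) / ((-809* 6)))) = -46113 / 2080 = -22.17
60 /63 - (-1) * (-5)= -85 /21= -4.05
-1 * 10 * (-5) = 50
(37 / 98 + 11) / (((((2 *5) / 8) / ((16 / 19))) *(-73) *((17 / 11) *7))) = -78496 / 8087597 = -0.01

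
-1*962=-962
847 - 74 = 773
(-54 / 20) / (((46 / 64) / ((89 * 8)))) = -307584 / 115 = -2674.64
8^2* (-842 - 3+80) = -48960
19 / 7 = 2.71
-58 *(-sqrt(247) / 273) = 58 *sqrt(247) / 273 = 3.34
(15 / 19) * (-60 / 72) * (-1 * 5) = 125 / 38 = 3.29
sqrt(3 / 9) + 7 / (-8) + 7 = sqrt(3) / 3 + 49 / 8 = 6.70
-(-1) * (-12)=-12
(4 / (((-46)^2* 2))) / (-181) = -1 / 191498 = -0.00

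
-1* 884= -884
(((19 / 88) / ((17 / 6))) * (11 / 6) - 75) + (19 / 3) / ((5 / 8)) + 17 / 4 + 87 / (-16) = -268931 / 4080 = -65.91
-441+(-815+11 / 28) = -35157 / 28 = -1255.61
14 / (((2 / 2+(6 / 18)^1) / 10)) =105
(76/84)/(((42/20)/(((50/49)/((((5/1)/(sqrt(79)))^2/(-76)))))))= -2281520/21609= -105.58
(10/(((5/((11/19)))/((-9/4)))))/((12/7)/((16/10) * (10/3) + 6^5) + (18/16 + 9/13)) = -5841836/4075481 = -1.43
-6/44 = -3/22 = -0.14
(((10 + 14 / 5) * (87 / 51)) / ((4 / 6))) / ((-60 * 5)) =-232 / 2125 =-0.11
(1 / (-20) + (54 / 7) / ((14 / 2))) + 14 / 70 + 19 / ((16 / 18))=44349 / 1960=22.63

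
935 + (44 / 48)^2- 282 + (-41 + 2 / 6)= 88297 / 144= 613.17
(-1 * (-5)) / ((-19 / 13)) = -65 / 19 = -3.42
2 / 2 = 1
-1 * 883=-883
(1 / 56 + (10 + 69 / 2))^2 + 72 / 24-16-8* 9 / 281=1734747169 / 881216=1968.58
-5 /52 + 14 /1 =723 /52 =13.90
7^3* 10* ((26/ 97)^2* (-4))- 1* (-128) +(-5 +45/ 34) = -275568637/ 319906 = -861.41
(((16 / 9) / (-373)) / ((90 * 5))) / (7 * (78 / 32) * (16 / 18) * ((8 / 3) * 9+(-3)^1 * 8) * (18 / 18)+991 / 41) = -328 / 748527075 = -0.00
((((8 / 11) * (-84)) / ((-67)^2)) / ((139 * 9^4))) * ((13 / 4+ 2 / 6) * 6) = -4816 / 15010870347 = -0.00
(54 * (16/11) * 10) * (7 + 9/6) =73440/11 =6676.36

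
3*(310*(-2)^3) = -7440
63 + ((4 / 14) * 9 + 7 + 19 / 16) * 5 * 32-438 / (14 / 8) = 10739 / 7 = 1534.14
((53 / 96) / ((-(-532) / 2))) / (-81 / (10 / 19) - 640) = -265 / 101365152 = -0.00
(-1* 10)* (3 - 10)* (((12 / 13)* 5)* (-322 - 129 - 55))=-2125200 / 13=-163476.92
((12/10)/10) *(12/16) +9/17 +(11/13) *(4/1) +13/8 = 248803/44200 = 5.63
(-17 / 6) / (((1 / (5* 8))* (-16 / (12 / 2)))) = 85 / 2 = 42.50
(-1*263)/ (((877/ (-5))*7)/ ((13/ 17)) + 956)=17095/ 42223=0.40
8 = 8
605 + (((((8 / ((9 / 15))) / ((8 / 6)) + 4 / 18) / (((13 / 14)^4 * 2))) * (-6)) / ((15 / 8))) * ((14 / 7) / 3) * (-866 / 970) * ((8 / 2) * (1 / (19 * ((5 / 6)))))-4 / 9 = 35996250871703 / 59217663375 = 607.86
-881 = -881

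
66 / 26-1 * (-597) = 7794 / 13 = 599.54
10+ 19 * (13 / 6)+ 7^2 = 601 / 6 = 100.17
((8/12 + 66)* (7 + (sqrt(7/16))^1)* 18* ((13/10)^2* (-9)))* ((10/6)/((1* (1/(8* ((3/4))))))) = -1277640-45630* sqrt(7) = -1398365.63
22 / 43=0.51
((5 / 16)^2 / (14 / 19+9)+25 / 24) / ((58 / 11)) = 328735 / 1648128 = 0.20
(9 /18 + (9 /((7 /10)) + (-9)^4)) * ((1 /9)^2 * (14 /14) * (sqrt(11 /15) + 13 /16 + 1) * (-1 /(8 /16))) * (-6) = 184082 * sqrt(165) /2835 + 2669189 /1512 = 2599.40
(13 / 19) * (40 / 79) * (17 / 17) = 520 / 1501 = 0.35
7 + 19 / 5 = 10.80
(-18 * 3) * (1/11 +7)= -4212/11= -382.91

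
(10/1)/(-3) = -10/3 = -3.33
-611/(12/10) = -509.17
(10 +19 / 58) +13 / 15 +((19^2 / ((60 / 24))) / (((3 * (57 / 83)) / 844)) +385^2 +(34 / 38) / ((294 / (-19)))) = 2652325528 / 12789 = 207391.16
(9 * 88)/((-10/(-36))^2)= 256608/25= 10264.32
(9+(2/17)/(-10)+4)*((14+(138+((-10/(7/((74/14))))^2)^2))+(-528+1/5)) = 91495091768784/2450040425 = 37344.32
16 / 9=1.78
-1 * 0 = 0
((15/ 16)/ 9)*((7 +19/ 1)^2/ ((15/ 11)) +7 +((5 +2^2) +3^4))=8891/ 144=61.74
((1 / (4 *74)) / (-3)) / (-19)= 1 / 16872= 0.00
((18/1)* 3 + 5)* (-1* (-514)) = 30326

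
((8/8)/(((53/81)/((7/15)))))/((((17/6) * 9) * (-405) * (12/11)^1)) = -77/1216350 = -0.00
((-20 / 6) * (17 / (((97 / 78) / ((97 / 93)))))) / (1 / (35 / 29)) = -154700 / 2697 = -57.36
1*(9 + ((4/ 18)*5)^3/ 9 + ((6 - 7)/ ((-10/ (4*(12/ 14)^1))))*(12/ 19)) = 40877369/ 4363065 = 9.37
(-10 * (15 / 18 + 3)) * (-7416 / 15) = 18952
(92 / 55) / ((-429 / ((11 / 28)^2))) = -23 / 38220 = -0.00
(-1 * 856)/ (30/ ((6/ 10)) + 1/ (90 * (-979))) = -75422160/ 4405499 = -17.12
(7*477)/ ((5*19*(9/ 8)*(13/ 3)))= 8904/ 1235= 7.21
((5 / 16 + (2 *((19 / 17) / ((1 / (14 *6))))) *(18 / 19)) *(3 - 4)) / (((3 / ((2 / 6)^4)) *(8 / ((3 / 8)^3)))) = -48469 / 10027008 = -0.00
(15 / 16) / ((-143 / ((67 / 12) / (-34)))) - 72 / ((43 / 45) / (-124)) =125014870085 / 13380224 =9343.26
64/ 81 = 0.79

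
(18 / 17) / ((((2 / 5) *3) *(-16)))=-15 / 272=-0.06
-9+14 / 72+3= -209 / 36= -5.81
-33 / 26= -1.27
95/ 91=1.04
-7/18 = -0.39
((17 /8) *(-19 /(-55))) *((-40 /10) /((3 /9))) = -969 /110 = -8.81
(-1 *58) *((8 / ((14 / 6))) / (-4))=348 / 7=49.71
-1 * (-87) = 87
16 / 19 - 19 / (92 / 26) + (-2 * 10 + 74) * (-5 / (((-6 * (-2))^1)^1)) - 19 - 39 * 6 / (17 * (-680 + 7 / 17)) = -77424928 / 1682887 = -46.01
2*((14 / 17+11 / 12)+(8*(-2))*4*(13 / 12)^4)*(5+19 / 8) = -1755073 / 1377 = -1274.56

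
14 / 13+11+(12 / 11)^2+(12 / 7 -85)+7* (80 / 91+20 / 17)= -10413132 / 187187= -55.63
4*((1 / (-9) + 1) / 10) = 16 / 45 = 0.36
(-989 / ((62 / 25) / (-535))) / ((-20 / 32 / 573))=-195601867.74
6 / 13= 0.46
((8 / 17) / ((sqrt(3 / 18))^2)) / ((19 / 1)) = 48 / 323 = 0.15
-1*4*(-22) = 88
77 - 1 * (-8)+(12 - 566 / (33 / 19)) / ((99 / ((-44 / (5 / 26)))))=810.41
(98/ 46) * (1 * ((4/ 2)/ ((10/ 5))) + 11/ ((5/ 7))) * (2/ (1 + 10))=8036/ 1265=6.35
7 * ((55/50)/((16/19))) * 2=1463/80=18.29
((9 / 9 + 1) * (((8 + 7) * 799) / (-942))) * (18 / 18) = -25.45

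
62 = 62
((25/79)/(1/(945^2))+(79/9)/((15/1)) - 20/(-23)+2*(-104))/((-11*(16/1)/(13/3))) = -225128803601/32378940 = -6952.94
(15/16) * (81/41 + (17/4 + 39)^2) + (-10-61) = 17680559/10496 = 1684.50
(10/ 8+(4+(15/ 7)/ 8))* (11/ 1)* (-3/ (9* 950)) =-1133/ 53200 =-0.02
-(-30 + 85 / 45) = 253 / 9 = 28.11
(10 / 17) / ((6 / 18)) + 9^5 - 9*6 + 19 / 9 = 9026828 / 153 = 58998.88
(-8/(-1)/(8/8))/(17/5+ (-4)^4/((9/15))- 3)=0.02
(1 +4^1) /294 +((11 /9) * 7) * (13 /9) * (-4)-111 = -1273375 /7938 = -160.42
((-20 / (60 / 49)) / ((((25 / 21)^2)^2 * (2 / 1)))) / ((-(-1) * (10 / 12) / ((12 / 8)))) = -28588707 / 3906250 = -7.32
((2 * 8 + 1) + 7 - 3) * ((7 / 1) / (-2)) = -147 / 2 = -73.50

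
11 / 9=1.22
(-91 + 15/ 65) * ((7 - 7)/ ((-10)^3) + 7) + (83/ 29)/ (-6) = -1438319/ 2262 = -635.86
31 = 31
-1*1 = -1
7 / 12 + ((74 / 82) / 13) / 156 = 4045 / 6929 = 0.58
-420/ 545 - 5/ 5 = -193/ 109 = -1.77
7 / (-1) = -7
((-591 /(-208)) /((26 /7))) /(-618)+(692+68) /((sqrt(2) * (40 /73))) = -1379 /1114048+1387 * sqrt(2) /2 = 980.76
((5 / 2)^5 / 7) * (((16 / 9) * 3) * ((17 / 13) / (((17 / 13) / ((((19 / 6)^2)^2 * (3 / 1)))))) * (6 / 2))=407253125 / 6048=67336.83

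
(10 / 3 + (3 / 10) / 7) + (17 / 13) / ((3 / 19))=10609 / 910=11.66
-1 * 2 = -2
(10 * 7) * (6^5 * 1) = 544320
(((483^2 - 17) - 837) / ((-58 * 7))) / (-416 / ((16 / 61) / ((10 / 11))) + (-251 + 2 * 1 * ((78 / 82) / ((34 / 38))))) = 1755743 / 5185014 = 0.34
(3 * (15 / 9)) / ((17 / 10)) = 50 / 17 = 2.94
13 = 13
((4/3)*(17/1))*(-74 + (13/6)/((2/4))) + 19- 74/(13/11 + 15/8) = -3835637/2421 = -1584.32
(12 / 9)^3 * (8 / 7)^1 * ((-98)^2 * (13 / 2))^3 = 17793789355503616 / 27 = 659029235389022.81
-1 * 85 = -85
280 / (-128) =-35 / 16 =-2.19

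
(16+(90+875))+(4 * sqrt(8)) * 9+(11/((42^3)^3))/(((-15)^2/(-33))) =72 * sqrt(2)+29920847066724902279/30500353788710400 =1082.82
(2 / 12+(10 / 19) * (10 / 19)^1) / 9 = 961 / 19494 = 0.05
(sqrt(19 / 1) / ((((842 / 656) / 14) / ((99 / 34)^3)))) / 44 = 26.68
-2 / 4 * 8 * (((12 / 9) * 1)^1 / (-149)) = 16 / 447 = 0.04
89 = 89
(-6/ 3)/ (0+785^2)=-2/ 616225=-0.00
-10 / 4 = -5 / 2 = -2.50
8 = 8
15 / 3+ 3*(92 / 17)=361 / 17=21.24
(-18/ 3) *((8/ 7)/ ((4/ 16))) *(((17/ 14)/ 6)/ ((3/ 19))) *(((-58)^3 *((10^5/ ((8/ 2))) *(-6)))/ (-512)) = 98470587500/ 49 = 2009603826.53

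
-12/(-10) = 6/5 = 1.20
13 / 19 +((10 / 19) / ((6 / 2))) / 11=439 / 627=0.70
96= 96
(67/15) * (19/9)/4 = 1273/540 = 2.36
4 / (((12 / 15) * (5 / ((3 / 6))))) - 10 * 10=-99.50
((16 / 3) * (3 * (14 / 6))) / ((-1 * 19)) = -112 / 57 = -1.96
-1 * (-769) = 769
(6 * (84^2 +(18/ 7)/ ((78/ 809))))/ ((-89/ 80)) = -309371040/ 8099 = -38198.67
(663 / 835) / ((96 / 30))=663 / 2672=0.25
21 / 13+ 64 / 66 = 1109 / 429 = 2.59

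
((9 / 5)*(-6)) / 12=-9 / 10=-0.90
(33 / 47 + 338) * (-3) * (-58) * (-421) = -1166130426 / 47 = -24811285.66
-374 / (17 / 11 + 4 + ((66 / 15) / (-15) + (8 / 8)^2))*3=-462825 / 2579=-179.46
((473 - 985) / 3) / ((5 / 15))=-512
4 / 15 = 0.27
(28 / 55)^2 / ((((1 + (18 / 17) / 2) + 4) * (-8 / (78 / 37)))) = -64974 / 5260475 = -0.01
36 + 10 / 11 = 406 / 11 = 36.91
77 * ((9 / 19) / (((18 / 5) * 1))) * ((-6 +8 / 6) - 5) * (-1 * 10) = 55825 / 57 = 979.39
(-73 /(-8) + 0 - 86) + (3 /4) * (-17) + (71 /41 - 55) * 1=-46869 /328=-142.89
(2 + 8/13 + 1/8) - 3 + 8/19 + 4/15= 12689/29640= 0.43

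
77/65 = 1.18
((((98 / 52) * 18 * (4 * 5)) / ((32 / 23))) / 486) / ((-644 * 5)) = -7 / 22464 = -0.00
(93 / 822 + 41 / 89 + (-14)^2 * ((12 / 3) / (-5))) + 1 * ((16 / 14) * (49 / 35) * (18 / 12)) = -18756027 / 121930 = -153.83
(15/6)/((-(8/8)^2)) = -5/2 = -2.50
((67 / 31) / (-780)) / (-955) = 67 / 23091900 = 0.00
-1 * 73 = -73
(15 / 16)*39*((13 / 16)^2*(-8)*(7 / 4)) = -692055 / 2048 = -337.92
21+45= 66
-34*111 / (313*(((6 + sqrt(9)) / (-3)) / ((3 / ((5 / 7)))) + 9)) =-13209 / 9077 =-1.46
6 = 6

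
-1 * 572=-572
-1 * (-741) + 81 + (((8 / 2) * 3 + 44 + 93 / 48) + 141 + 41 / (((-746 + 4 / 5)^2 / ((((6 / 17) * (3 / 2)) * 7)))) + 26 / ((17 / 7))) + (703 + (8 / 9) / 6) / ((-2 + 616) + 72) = 37154140460621 / 35978762736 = 1032.67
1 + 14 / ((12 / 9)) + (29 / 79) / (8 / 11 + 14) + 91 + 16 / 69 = 15123439 / 147177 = 102.76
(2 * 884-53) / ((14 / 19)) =4655 / 2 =2327.50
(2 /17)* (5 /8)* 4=5 /17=0.29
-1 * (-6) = 6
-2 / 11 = -0.18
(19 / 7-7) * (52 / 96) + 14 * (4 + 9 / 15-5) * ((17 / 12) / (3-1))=-2641 / 420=-6.29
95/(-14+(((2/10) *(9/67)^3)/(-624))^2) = -9294779684629088000/1369757006155806551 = -6.79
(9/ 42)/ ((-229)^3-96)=-0.00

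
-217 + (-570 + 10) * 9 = -5257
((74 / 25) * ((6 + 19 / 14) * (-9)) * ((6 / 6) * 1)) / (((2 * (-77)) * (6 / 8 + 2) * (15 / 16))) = 365856 / 741125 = 0.49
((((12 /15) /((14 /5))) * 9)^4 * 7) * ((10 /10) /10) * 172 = 9027936 /1715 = 5264.10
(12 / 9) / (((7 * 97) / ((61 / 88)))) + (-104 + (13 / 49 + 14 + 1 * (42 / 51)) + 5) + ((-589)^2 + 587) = 1852766118191 / 5332866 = 347424.09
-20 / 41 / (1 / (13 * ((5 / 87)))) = -1300 / 3567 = -0.36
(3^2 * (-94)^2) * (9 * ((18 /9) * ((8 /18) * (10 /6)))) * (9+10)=20146080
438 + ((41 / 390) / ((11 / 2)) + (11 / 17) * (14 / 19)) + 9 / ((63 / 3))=438.92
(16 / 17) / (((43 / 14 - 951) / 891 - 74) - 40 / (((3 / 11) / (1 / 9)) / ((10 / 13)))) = -2594592 / 241490287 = -0.01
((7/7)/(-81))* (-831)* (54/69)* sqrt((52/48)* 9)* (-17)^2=80053* sqrt(39)/69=7245.37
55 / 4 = 13.75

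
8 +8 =16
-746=-746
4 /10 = 2 /5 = 0.40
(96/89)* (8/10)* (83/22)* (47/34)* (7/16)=163842/83215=1.97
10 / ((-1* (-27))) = 10 / 27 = 0.37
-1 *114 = -114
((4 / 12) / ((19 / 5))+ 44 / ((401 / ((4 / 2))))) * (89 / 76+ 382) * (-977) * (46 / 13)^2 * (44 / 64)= -387460044109061 / 391433744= -989848.35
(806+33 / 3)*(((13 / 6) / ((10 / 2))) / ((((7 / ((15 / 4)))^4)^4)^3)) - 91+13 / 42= -1582335009595396218880143629429961058803987286501267336789445390280248807 / 17447642531643981094948836931792693241065504175875363188714006764322816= -90.69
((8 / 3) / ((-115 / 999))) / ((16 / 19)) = -6327 / 230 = -27.51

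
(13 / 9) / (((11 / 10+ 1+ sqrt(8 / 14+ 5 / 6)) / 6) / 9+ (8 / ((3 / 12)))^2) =9057828780 / 6421547710631 - 3900*sqrt(2478) / 6421547710631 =0.00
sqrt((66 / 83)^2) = 66 / 83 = 0.80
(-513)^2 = 263169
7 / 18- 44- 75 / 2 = -730 / 9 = -81.11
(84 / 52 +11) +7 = 255 / 13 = 19.62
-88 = -88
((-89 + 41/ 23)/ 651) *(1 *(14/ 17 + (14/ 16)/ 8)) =-8555/ 68448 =-0.12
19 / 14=1.36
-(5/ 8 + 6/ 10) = -1.22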